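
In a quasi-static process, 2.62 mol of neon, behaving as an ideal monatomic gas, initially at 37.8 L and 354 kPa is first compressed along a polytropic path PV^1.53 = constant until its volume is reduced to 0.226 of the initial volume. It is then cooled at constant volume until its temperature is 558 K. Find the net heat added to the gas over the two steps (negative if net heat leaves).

T₁ = P₁V₁/(nR) = 354×37.8/(2.62×8.314) = 614 K.
Step 1 — Polytropic n=1.53: T₂ = T₁(V₁/V₂)^(n−1) = 614×(4.42)^0.53 = 1350 K; P₂ = P₁(V₁/V₂)^n = 3450 kPa.
W = (P₁V₁−P₂V₂)/(n−1) = (354×37.8−3450×8.54)/0.53 = -30300 J.
ΔU = nCvΔT = 2.62×12.5×(1350−614) = 24100 J.
Q = ΔU + W = -6210 J.
State after step 1: P = 3450 kPa, V = 8.54 L, T = 1350 K.
Step 2 — Isochoric: V stays 8.54 L; P/T = const ⇒ T₂ = 558 K, P₂ = 1420 kPa.
W = 0 (no volume change).
ΔU = nCvΔT = 2.62×12.5×(558−1350) = -25900 J.
Q = ΔU = -25900 J.
Net over both steps: W = -30300 J, Q = -32100 J, ΔU = -1840 J.

-32100 J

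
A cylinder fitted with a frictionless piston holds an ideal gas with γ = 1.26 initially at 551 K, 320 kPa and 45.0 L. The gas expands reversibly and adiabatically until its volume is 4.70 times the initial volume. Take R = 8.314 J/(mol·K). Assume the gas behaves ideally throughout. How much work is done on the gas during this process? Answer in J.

-18300 J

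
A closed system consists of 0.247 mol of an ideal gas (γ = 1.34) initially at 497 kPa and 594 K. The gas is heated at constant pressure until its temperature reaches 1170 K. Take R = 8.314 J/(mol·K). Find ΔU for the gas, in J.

V₁ = nRT₁/P₁ = 0.247×8.314×594/497 = 2.45 L.
Isobaric: P stays 497 kPa; V/T = const ⇒ T₂ = 1170 K, V₂ = 4.83 L.
For an ideal gas ΔU = nCvΔT with Cv = R/(γ−1) = 24.5 J/(mol·K).
ΔU = 0.247×24.5×(1170−594) = 3480 J.

3480 J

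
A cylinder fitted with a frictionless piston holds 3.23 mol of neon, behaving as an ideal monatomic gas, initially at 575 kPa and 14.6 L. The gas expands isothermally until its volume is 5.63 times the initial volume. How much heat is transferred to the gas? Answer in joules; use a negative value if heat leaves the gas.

14500 J

T₁ = P₁V₁/(nR) = 575×14.6/(3.23×8.314) = 313 K.
Isothermal: T stays 313 K; PV = const ⇒ V₂ = 82.2 L, P₂ = 102 kPa.
ΔU = 0 (ideal gas, T constant).
W = nRT ln(V₂/V₁) = 3.23×8.314×313×ln(5.63) = 14500 J.
Q = ΔU + W = 14500 J.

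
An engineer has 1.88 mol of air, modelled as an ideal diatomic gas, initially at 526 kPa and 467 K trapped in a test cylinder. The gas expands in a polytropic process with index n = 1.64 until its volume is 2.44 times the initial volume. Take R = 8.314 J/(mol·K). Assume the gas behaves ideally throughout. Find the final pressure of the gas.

V₁ = nRT₁/P₁ = 1.88×8.314×467/526 = 13.9 L.
Polytropic n=1.64: T₂ = T₁(V₁/V₂)^(n−1) = 467×(0.410)^0.64 = 264 K; P₂ = P₁(V₁/V₂)^n = 122 kPa.

122 kPa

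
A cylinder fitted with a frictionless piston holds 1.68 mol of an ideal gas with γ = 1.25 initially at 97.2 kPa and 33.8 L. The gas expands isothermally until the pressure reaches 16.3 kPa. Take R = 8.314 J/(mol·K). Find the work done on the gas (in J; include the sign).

T₁ = P₁V₁/(nR) = 97.2×33.8/(1.68×8.314) = 235 K.
Isothermal: T stays 235 K; PV = const ⇒ V₂ = 202 L, P₂ = 16.3 kPa.
W = nRT ln(V₂/V₁) = 1.68×8.314×235×ln(5.96) = 5870 J.
Work done on the gas = −W_by = -5870 J.

-5870 J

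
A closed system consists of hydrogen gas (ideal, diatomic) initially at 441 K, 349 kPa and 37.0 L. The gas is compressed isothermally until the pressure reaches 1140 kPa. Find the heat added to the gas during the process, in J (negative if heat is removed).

-15300 J

n = P₁V₁/(RT₁) = 349×37.0/(8.314×441) = 3.52 mol.
Isothermal: T stays 441 K; PV = const ⇒ V₂ = 11.3 L, P₂ = 1140 kPa.
ΔU = 0 (ideal gas, T constant).
W = nRT ln(V₂/V₁) = 3.52×8.314×441×ln(0.306) = -15300 J.
Q = ΔU + W = -15300 J.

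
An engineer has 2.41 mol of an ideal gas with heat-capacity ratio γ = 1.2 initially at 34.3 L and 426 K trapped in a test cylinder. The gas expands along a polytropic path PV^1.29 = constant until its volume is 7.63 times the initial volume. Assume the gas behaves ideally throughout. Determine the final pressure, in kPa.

18.1 kPa

P₁ = nRT₁/V₁ = 2.41×8.314×426/34.3 = 249 kPa.
Polytropic n=1.29: T₂ = T₁(V₁/V₂)^(n−1) = 426×(0.131)^0.29 = 236 K; P₂ = P₁(V₁/V₂)^n = 18.1 kPa.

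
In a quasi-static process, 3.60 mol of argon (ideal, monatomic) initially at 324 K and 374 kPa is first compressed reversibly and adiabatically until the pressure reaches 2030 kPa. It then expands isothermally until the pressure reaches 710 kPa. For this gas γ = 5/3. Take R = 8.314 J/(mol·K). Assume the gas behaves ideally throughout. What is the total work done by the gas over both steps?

V₁ = nRT₁/P₁ = 3.60×8.314×324/374 = 25.9 L.
Step 1 — Adiabatic: T₂/T₁ = (P₂/P₁)^((γ−1)/γ) ⇒ T₂ = 324×(5.43)^0.400 = 637 K; V₂ = 9.40 L.
ΔU = nCvΔT = 3.60×12.5×(637−324) = 14100 J.
Q = 0 for an adiabatic process, so W = −ΔU = -14100 J.
State after step 1: P = 2030 kPa, V = 9.40 L, T = 637 K.
Step 2 — Isothermal: T stays 637 K; PV = const ⇒ V₂ = 26.9 L, P₂ = 710 kPa.
ΔU = 0 (ideal gas, T constant).
W = nRT ln(V₂/V₁) = 3.60×8.314×637×ln(2.86) = 20000 J.
Q = ΔU + W = 20000 J.
Net over both steps: W = 5970 J, Q = 20000 J, ΔU = 14100 J.

5970 J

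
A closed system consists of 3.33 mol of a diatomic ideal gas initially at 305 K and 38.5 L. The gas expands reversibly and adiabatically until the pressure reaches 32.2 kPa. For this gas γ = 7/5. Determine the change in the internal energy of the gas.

P₁ = nRT₁/V₁ = 3.33×8.314×305/38.5 = 219 kPa.
Adiabatic: T₂/T₁ = (P₂/P₁)^((γ−1)/γ) ⇒ T₂ = 305×(0.147)^0.286 = 176 K; V₂ = 152 L.
For an ideal gas ΔU = nCvΔT with Cv = (5/2)R = 20.8 J/(mol·K).
ΔU = 3.33×20.8×(176−305) = -8910 J.

-8910 J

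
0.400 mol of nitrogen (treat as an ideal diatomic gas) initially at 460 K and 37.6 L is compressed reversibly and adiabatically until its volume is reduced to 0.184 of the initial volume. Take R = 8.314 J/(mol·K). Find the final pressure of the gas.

435 kPa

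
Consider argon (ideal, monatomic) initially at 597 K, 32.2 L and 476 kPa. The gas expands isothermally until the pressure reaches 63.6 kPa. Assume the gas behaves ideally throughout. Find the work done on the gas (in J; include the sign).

-30900 J

n = P₁V₁/(RT₁) = 476×32.2/(8.314×597) = 3.09 mol.
Isothermal: T stays 597 K; PV = const ⇒ V₂ = 241 L, P₂ = 63.6 kPa.
W = nRT ln(V₂/V₁) = 3.09×8.314×597×ln(7.48) = 30900 J.
Work done on the gas = −W_by = -30900 J.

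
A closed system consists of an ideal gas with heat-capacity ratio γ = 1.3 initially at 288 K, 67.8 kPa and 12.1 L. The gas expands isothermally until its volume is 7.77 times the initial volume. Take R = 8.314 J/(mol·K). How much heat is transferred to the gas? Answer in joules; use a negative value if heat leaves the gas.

1680 J

n = P₁V₁/(RT₁) = 67.8×12.1/(8.314×288) = 0.343 mol.
Isothermal: T stays 288 K; PV = const ⇒ V₂ = 94.0 L, P₂ = 8.73 kPa.
ΔU = 0 (ideal gas, T constant).
W = nRT ln(V₂/V₁) = 0.343×8.314×288×ln(7.77) = 1680 J.
Q = ΔU + W = 1680 J.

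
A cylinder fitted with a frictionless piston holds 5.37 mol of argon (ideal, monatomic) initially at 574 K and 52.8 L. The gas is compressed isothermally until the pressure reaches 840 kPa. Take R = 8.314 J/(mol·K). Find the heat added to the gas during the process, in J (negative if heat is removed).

-14100 J

P₁ = nRT₁/V₁ = 5.37×8.314×574/52.8 = 485 kPa.
Isothermal: T stays 574 K; PV = const ⇒ V₂ = 30.5 L, P₂ = 840 kPa.
ΔU = 0 (ideal gas, T constant).
W = nRT ln(V₂/V₁) = 5.37×8.314×574×ln(0.578) = -14100 J.
Q = ΔU + W = -14100 J.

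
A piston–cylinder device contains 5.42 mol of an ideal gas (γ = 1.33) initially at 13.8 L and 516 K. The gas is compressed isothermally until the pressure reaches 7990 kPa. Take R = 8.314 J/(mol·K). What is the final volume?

2.91 L

P₁ = nRT₁/V₁ = 5.42×8.314×516/13.8 = 1680 kPa.
Isothermal: T stays 516 K; PV = const ⇒ V₂ = 2.91 L, P₂ = 7990 kPa.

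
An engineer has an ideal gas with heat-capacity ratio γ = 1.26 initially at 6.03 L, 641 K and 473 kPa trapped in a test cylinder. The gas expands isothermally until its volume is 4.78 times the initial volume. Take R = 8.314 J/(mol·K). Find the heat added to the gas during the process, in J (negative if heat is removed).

n = P₁V₁/(RT₁) = 473×6.03/(8.314×641) = 0.535 mol.
Isothermal: T stays 641 K; PV = const ⇒ V₂ = 28.8 L, P₂ = 99.0 kPa.
ΔU = 0 (ideal gas, T constant).
W = nRT ln(V₂/V₁) = 0.535×8.314×641×ln(4.78) = 4460 J.
Q = ΔU + W = 4460 J.

4460 J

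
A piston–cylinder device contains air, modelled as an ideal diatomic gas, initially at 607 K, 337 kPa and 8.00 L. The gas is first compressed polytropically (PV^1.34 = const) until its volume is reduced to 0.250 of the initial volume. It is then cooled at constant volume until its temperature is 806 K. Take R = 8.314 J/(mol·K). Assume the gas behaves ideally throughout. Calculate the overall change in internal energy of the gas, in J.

2210 J

n = P₁V₁/(RT₁) = 337×8.00/(8.314×607) = 0.534 mol.
Step 1 — Polytropic n=1.34: T₂ = T₁(V₁/V₂)^(n−1) = 607×(4.00)^0.34 = 972 K; P₂ = P₁(V₁/V₂)^n = 2160 kPa.
W = (P₁V₁−P₂V₂)/(n−1) = (337×8.00−2160×2.00)/0.34 = -4770 J.
ΔU = nCvΔT = 0.534×20.8×(972−607) = 4060 J.
Q = ΔU + W = -716 J.
State after step 1: P = 2160 kPa, V = 2.00 L, T = 972 K.
Step 2 — Isochoric: V stays 2.00 L; P/T = const ⇒ T₂ = 806 K, P₂ = 1790 kPa.
W = 0 (no volume change).
ΔU = nCvΔT = 0.534×20.8×(806−972) = -1850 J.
Q = ΔU = -1850 J.
Net over both steps: W = -4770 J, Q = -2560 J, ΔU = 2210 J.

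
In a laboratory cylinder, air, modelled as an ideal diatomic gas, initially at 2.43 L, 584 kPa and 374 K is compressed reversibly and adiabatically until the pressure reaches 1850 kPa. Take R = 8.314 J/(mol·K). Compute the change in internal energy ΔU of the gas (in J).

n = P₁V₁/(RT₁) = 584×2.43/(8.314×374) = 0.456 mol.
Adiabatic: T₂/T₁ = (P₂/P₁)^((γ−1)/γ) ⇒ T₂ = 374×(3.17)^0.286 = 520 K; V₂ = 1.07 L.
For an ideal gas ΔU = nCvΔT with Cv = (5/2)R = 20.8 J/(mol·K).
ΔU = 0.456×20.8×(520−374) = 1380 J.

1380 J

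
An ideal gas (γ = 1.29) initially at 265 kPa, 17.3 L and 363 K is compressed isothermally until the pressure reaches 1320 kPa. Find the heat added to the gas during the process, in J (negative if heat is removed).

-7360 J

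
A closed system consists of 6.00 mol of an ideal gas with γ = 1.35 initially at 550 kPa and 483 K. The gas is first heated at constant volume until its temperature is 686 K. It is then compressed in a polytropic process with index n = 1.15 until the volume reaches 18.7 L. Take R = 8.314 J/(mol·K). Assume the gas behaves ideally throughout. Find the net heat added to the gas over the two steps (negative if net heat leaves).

11200 J

V₁ = nRT₁/P₁ = 6.00×8.314×483/550 = 43.8 L.
Step 1 — Isochoric: V stays 43.8 L; P/T = const ⇒ T₂ = 686 K, P₂ = 781 kPa.
W = 0 (no volume change).
ΔU = nCvΔT = 6.00×23.8×(686−483) = 28900 J.
Q = ΔU = 28900 J.
State after step 1: P = 781 kPa, V = 43.8 L, T = 686 K.
Step 2 — Polytropic n=1.15: T₂ = T₁(V₁/V₂)^(n−1) = 686×(2.34)^0.15 = 779 K; P₂ = P₁(V₁/V₂)^n = 2080 kPa.
W = (P₁V₁−P₂V₂)/(n−1) = (781×43.8−2080×18.7)/0.15 = -31100 J.
ΔU = nCvΔT = 6.00×23.8×(779−686) = 13300 J.
Q = ΔU + W = -17800 J.
Net over both steps: W = -31100 J, Q = 11200 J, ΔU = 42200 J.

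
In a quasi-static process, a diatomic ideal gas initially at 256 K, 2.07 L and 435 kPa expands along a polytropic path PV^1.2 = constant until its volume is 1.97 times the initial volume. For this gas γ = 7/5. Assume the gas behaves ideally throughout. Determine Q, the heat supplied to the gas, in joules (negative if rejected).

285 J

n = P₁V₁/(RT₁) = 435×2.07/(8.314×256) = 0.423 mol.
Polytropic n=1.2: T₂ = T₁(V₁/V₂)^(n−1) = 256×(0.508)^0.20 = 224 K; P₂ = P₁(V₁/V₂)^n = 193 kPa.
W = (P₁V₁−P₂V₂)/(n−1) = (435×2.07−193×4.08)/0.20 = 571 J.
ΔU = nCvΔT = 0.423×20.8×(224−256) = -285 J.
Q = ΔU + W = 285 J.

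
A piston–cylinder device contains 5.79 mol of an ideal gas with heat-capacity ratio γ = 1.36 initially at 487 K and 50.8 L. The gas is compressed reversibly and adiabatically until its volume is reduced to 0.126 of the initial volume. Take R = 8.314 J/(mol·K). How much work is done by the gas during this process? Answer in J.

-72200 J

P₁ = nRT₁/V₁ = 5.79×8.314×487/50.8 = 461 kPa.
Adiabatic: TV^(γ−1) = const ⇒ T₂ = 487×(7.94)^0.360 = 1030 K; PV^γ = const ⇒ P₂ = 7720 kPa.
ΔU = nCvΔT = 5.79×23.1×(1030−487) = 72200 J.
Q = 0 for an adiabatic process, so W = −ΔU = -72200 J.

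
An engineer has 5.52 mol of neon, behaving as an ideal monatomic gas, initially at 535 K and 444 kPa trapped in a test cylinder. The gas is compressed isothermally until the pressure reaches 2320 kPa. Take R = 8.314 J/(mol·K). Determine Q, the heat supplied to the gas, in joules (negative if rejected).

V₁ = nRT₁/P₁ = 5.52×8.314×535/444 = 55.3 L.
Isothermal: T stays 535 K; PV = const ⇒ V₂ = 10.6 L, P₂ = 2320 kPa.
ΔU = 0 (ideal gas, T constant).
W = nRT ln(V₂/V₁) = 5.52×8.314×535×ln(0.191) = -40600 J.
Q = ΔU + W = -40600 J.

-40600 J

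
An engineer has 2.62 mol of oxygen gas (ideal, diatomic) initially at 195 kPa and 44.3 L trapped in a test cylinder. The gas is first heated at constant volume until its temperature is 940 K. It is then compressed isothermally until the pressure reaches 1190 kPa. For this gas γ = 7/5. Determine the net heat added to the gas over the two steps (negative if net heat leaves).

10200 J

T₁ = P₁V₁/(nR) = 195×44.3/(2.62×8.314) = 397 K.
Step 1 — Isochoric: V stays 44.3 L; P/T = const ⇒ T₂ = 940 K, P₂ = 462 kPa.
W = 0 (no volume change).
ΔU = nCvΔT = 2.62×20.8×(940−397) = 29600 J.
Q = ΔU = 29600 J.
State after step 1: P = 462 kPa, V = 44.3 L, T = 940 K.
Step 2 — Isothermal: T stays 940 K; PV = const ⇒ V₂ = 17.2 L, P₂ = 1190 kPa.
ΔU = 0 (ideal gas, T constant).
W = nRT ln(V₂/V₁) = 2.62×8.314×940×ln(0.388) = -19400 J.
Q = ΔU + W = -19400 J.
Net over both steps: W = -19400 J, Q = 10200 J, ΔU = 29600 J.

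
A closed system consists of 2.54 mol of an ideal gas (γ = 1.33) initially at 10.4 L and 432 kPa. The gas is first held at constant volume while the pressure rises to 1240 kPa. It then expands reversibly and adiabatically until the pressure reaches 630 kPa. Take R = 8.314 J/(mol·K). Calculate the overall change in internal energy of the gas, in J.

T₁ = P₁V₁/(nR) = 432×10.4/(2.54×8.314) = 213 K.
Step 1 — Isochoric: V stays 10.4 L; P/T = const ⇒ T₂ = 611 K, P₂ = 1240 kPa.
W = 0 (no volume change).
ΔU = nCvΔT = 2.54×25.2×(611−213) = 25500 J.
Q = ΔU = 25500 J.
State after step 1: P = 1240 kPa, V = 10.4 L, T = 611 K.
Step 2 — Adiabatic: T₂/T₁ = (P₂/P₁)^((γ−1)/γ) ⇒ T₂ = 611×(0.508)^0.248 = 516 K; V₂ = 17.3 L.
ΔU = nCvΔT = 2.54×25.2×(516−611) = -6040 J.
Q = 0 for an adiabatic process, so W = −ΔU = 6040 J.
Net over both steps: W = 6040 J, Q = 25500 J, ΔU = 19400 J.

19400 J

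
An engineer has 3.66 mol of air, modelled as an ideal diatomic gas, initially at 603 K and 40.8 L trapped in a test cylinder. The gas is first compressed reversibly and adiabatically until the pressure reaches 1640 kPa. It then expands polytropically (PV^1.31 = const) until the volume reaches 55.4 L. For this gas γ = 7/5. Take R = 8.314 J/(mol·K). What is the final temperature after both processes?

596 K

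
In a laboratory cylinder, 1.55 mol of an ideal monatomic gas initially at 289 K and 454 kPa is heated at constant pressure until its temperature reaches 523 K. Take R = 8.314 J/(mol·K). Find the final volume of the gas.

14.8 L

V₁ = nRT₁/P₁ = 1.55×8.314×289/454 = 8.20 L.
Isobaric: P stays 454 kPa; V/T = const ⇒ T₂ = 523 K, V₂ = 14.8 L.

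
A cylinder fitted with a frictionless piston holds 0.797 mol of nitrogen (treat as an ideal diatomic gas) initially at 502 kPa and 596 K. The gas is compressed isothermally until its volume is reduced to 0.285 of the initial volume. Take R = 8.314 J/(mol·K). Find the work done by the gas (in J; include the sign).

-4960 J

V₁ = nRT₁/P₁ = 0.797×8.314×596/502 = 7.87 L.
Isothermal: T stays 596 K; PV = const ⇒ V₂ = 2.24 L, P₂ = 1760 kPa.
W = nRT ln(V₂/V₁) = 0.797×8.314×596×ln(0.285) = -4960 J.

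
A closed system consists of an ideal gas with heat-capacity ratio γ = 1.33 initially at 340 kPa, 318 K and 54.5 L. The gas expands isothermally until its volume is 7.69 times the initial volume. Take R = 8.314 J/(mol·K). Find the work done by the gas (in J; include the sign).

37800 J

n = P₁V₁/(RT₁) = 340×54.5/(8.314×318) = 7.01 mol.
Isothermal: T stays 318 K; PV = const ⇒ V₂ = 419 L, P₂ = 44.2 kPa.
W = nRT ln(V₂/V₁) = 7.01×8.314×318×ln(7.69) = 37800 J.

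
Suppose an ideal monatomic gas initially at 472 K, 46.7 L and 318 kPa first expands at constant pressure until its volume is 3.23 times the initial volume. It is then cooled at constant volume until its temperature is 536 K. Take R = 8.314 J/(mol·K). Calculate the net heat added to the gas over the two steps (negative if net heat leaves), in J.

n = P₁V₁/(RT₁) = 318×46.7/(8.314×472) = 3.78 mol.
Step 1 — Isobaric: P stays 318 kPa; V/T = const ⇒ T₂ = 1520 K, V₂ = 151 L.
W = PΔV = 318×(151−46.7) kPa·L = 33100 J.
ΔU = nCvΔT = 3.78×12.5×(1520−472) = 49700 J.
Q = ΔU + W = nCpΔT = 82800 J.
State after step 1: P = 318 kPa, V = 151 L, T = 1520 K.
Step 2 — Isochoric: V stays 151 L; P/T = const ⇒ T₂ = 536 K, P₂ = 112 kPa.
W = 0 (no volume change).
ΔU = nCvΔT = 3.78×12.5×(536−1520) = -46700 J.
Q = ΔU = -46700 J.
Net over both steps: W = 33100 J, Q = 36100 J, ΔU = 3020 J.

36100 J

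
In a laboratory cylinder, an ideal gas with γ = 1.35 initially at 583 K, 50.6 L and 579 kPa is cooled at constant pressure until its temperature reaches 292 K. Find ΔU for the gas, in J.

-41800 J

n = P₁V₁/(RT₁) = 579×50.6/(8.314×583) = 6.04 mol.
Isobaric: P stays 579 kPa; V/T = const ⇒ T₂ = 292 K, V₂ = 25.3 L.
For an ideal gas ΔU = nCvΔT with Cv = R/(γ−1) = 23.8 J/(mol·K).
ΔU = 6.04×23.8×(292−583) = -41800 J.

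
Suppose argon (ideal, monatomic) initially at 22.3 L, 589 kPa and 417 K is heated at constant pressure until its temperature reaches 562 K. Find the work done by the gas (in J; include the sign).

4570 J

n = P₁V₁/(RT₁) = 589×22.3/(8.314×417) = 3.79 mol.
Isobaric: P stays 589 kPa; V/T = const ⇒ T₂ = 562 K, V₂ = 30.1 L.
W = PΔV = 589×(30.1−22.3) kPa·L = 4570 J.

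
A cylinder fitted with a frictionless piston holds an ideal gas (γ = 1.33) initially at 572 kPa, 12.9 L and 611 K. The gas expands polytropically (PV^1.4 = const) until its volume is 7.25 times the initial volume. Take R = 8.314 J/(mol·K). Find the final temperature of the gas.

Polytropic n=1.4: T₂ = T₁(V₁/V₂)^(n−1) = 611×(0.138)^0.40 = 277 K; P₂ = P₁(V₁/V₂)^n = 35.7 kPa.

277 K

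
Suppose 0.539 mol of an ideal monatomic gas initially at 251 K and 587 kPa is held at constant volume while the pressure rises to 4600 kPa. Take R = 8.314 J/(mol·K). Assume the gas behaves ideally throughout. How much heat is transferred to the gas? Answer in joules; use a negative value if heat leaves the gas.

11500 J

V₁ = nRT₁/P₁ = 0.539×8.314×251/587 = 1.92 L.
Isochoric: V stays 1.92 L; P/T = const ⇒ T₂ = 1970 K, P₂ = 4600 kPa.
W = 0 (no volume change).
ΔU = nCvΔT = 0.539×12.5×(1970−251) = 11500 J.
Q = ΔU = 11500 J.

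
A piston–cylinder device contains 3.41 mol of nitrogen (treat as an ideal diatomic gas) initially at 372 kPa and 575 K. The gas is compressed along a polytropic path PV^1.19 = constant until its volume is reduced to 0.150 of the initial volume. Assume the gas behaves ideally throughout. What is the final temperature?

V₁ = nRT₁/P₁ = 3.41×8.314×575/372 = 43.8 L.
Polytropic n=1.19: T₂ = T₁(V₁/V₂)^(n−1) = 575×(6.67)^0.19 = 825 K; P₂ = P₁(V₁/V₂)^n = 3560 kPa.

825 K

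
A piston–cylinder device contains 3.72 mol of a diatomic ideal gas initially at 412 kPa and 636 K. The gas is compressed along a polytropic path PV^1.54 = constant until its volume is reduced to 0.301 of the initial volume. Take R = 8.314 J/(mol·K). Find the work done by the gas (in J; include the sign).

-33200 J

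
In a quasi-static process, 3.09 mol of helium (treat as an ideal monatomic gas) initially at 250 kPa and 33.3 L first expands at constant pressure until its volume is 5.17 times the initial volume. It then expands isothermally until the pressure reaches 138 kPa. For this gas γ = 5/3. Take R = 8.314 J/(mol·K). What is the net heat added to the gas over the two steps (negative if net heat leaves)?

T₁ = P₁V₁/(nR) = 250×33.3/(3.09×8.314) = 324 K.
Step 1 — Isobaric: P stays 250 kPa; V/T = const ⇒ T₂ = 1680 K, V₂ = 172 L.
W = PΔV = 250×(172−33.3) kPa·L = 34700 J.
ΔU = nCvΔT = 3.09×12.5×(1680−324) = 52100 J.
Q = ΔU + W = nCpΔT = 86800 J.
State after step 1: P = 250 kPa, V = 172 L, T = 1680 K.
Step 2 — Isothermal: T stays 1680 K; PV = const ⇒ V₂ = 312 L, P₂ = 138 kPa.
ΔU = 0 (ideal gas, T constant).
W = nRT ln(V₂/V₁) = 3.09×8.314×1680×ln(1.81) = 25600 J.
Q = ΔU + W = 25600 J.
Net over both steps: W = 60300 J, Q = 112000 J, ΔU = 52100 J.

112000 J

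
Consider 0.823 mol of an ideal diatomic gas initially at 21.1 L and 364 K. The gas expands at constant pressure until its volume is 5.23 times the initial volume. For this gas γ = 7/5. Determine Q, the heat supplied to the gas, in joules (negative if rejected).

P₁ = nRT₁/V₁ = 0.823×8.314×364/21.1 = 118 kPa.
Isobaric: P stays 118 kPa; V/T = const ⇒ T₂ = 1900 K, V₂ = 110 L.
W = PΔV = 118×(110−21.1) kPa·L = 10500 J.
ΔU = nCvΔT = 0.823×20.8×(1900−364) = 26300 J.
Q = ΔU + W = nCpΔT = 36900 J.

36900 J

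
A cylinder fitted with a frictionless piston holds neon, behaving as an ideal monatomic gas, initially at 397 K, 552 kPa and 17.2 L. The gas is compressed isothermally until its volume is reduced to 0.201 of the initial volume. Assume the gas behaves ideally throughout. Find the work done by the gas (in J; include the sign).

-15200 J

n = P₁V₁/(RT₁) = 552×17.2/(8.314×397) = 2.88 mol.
Isothermal: T stays 397 K; PV = const ⇒ V₂ = 3.46 L, P₂ = 2750 kPa.
W = nRT ln(V₂/V₁) = 2.88×8.314×397×ln(0.201) = -15200 J.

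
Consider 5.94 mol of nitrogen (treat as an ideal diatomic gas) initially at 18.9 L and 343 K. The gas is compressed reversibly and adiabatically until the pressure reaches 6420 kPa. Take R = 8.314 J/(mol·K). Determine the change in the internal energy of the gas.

32000 J

P₁ = nRT₁/V₁ = 5.94×8.314×343/18.9 = 896 kPa.
Adiabatic: T₂/T₁ = (P₂/P₁)^((γ−1)/γ) ⇒ T₂ = 343×(7.16)^0.286 = 602 K; V₂ = 4.63 L.
For an ideal gas ΔU = nCvΔT with Cv = (5/2)R = 20.8 J/(mol·K).
ΔU = 5.94×20.8×(602−343) = 32000 J.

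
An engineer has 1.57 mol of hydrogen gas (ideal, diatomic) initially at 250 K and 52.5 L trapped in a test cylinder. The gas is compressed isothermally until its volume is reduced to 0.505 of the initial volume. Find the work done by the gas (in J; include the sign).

P₁ = nRT₁/V₁ = 1.57×8.314×250/52.5 = 62.2 kPa.
Isothermal: T stays 250 K; PV = const ⇒ V₂ = 26.5 L, P₂ = 123 kPa.
W = nRT ln(V₂/V₁) = 1.57×8.314×250×ln(0.505) = -2230 J.

-2230 J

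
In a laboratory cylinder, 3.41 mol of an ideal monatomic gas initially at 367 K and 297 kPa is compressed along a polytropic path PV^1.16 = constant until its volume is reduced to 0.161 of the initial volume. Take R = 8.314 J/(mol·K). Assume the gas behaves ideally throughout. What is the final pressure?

V₁ = nRT₁/P₁ = 3.41×8.314×367/297 = 35.0 L.
Polytropic n=1.16: T₂ = T₁(V₁/V₂)^(n−1) = 367×(6.21)^0.16 = 492 K; P₂ = P₁(V₁/V₂)^n = 2470 kPa.

2470 kPa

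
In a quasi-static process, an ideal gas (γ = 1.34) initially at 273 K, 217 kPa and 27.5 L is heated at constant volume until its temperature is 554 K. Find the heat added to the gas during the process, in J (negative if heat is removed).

n = P₁V₁/(RT₁) = 217×27.5/(8.314×273) = 2.63 mol.
Isochoric: V stays 27.5 L; P/T = const ⇒ T₂ = 554 K, P₂ = 440 kPa.
W = 0 (no volume change).
ΔU = nCvΔT = 2.63×24.5×(554−273) = 18100 J.
Q = ΔU = 18100 J.

18100 J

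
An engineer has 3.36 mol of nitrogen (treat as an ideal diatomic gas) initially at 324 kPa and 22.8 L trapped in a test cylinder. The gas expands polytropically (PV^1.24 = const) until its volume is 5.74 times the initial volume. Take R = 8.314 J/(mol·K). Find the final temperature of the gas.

174 K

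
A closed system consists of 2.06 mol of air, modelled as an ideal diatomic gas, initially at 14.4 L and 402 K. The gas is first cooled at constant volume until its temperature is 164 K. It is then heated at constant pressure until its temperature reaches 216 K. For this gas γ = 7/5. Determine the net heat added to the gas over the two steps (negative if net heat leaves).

-7070 J

P₁ = nRT₁/V₁ = 2.06×8.314×402/14.4 = 478 kPa.
Step 1 — Isochoric: V stays 14.4 L; P/T = const ⇒ T₂ = 164 K, P₂ = 195 kPa.
W = 0 (no volume change).
ΔU = nCvΔT = 2.06×20.8×(164−402) = -10200 J.
Q = ΔU = -10200 J.
State after step 1: P = 195 kPa, V = 14.4 L, T = 164 K.
Step 2 — Isobaric: P stays 195 kPa; V/T = const ⇒ T₂ = 216 K, V₂ = 19.0 L.
W = PΔV = 195×(19.0−14.4) kPa·L = 891 J.
ΔU = nCvΔT = 2.06×20.8×(216−164) = 2230 J.
Q = ΔU + W = nCpΔT = 3120 J.
Net over both steps: W = 891 J, Q = -7070 J, ΔU = -7960 J.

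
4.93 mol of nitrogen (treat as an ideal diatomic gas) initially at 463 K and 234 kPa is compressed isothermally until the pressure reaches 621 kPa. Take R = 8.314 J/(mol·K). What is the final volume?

V₁ = nRT₁/P₁ = 4.93×8.314×463/234 = 81.1 L.
Isothermal: T stays 463 K; PV = const ⇒ V₂ = 30.6 L, P₂ = 621 kPa.

30.6 L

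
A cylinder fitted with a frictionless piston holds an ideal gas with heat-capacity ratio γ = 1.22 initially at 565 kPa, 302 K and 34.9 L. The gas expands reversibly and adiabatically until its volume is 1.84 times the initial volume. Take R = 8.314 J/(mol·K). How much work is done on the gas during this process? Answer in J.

n = P₁V₁/(RT₁) = 565×34.9/(8.314×302) = 7.85 mol.
Adiabatic: TV^(γ−1) = const ⇒ T₂ = 302×(0.543)^0.220 = 264 K; PV^γ = const ⇒ P₂ = 269 kPa.
ΔU = nCvΔT = 7.85×37.8×(264−302) = -11300 J.
Q = 0 for an adiabatic process, so W = −ΔU = 11300 J.
Work done on the gas = −W_by = -11300 J.

-11300 J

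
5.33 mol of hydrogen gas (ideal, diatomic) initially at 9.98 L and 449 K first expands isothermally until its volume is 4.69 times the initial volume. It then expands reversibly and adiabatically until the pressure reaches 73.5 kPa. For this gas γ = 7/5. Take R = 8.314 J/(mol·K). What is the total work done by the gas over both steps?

50400 J

P₁ = nRT₁/V₁ = 5.33×8.314×449/9.98 = 1990 kPa.
Step 1 — Isothermal: T stays 449 K; PV = const ⇒ V₂ = 46.8 L, P₂ = 425 kPa.
ΔU = 0 (ideal gas, T constant).
W = nRT ln(V₂/V₁) = 5.33×8.314×449×ln(4.69) = 30700 J.
Q = ΔU + W = 30700 J.
State after step 1: P = 425 kPa, V = 46.8 L, T = 449 K.
Step 2 — Adiabatic: T₂/T₁ = (P₂/P₁)^((γ−1)/γ) ⇒ T₂ = 449×(0.173)^0.286 = 272 K; V₂ = 164 L.
ΔU = nCvΔT = 5.33×20.8×(272−449) = -19600 J.
Q = 0 for an adiabatic process, so W = −ΔU = 19600 J.
Net over both steps: W = 50400 J, Q = 30700 J, ΔU = -19600 J.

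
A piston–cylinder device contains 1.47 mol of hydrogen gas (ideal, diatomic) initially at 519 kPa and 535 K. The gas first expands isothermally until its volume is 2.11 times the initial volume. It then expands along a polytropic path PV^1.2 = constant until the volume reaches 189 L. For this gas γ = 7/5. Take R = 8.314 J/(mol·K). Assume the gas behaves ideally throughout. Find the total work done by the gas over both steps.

15500 J

V₁ = nRT₁/P₁ = 1.47×8.314×535/519 = 12.6 L.
Step 1 — Isothermal: T stays 535 K; PV = const ⇒ V₂ = 26.6 L, P₂ = 246 kPa.
ΔU = 0 (ideal gas, T constant).
W = nRT ln(V₂/V₁) = 1.47×8.314×535×ln(2.11) = 4880 J.
Q = ΔU + W = 4880 J.
State after step 1: P = 246 kPa, V = 26.6 L, T = 535 K.
Step 2 — Polytropic n=1.2: T₂ = T₁(V₁/V₂)^(n−1) = 535×(0.141)^0.20 = 361 K; P₂ = P₁(V₁/V₂)^n = 23.4 kPa.
W = (P₁V₁−P₂V₂)/(n−1) = (246×26.6−23.4×189)/0.20 = 10600 J.
ΔU = nCvΔT = 1.47×20.8×(361−535) = -5300 J.
Q = ΔU + W = 5300 J.
Net over both steps: W = 15500 J, Q = 10200 J, ΔU = -5300 J.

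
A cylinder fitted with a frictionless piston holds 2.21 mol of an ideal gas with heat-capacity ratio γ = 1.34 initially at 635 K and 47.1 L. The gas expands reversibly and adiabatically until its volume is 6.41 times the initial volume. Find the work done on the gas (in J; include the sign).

-16100 J

P₁ = nRT₁/V₁ = 2.21×8.314×635/47.1 = 248 kPa.
Adiabatic: TV^(γ−1) = const ⇒ T₂ = 635×(0.156)^0.340 = 338 K; PV^γ = const ⇒ P₂ = 20.5 kPa.
ΔU = nCvΔT = 2.21×24.5×(338−635) = -16100 J.
Q = 0 for an adiabatic process, so W = −ΔU = 16100 J.
Work done on the gas = −W_by = -16100 J.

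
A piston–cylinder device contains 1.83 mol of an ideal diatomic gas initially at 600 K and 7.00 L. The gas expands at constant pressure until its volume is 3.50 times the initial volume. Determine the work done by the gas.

22800 J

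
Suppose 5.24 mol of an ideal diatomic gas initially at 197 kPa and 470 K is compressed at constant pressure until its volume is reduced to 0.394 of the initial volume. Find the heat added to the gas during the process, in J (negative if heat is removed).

V₁ = nRT₁/P₁ = 5.24×8.314×470/197 = 104 L.
Isobaric: P stays 197 kPa; V/T = const ⇒ T₂ = 185 K, V₂ = 41.0 L.
W = PΔV = 197×(41.0−104) kPa·L = -12400 J.
ΔU = nCvΔT = 5.24×20.8×(185−470) = -31000 J.
Q = ΔU + W = nCpΔT = -43400 J.

-43400 J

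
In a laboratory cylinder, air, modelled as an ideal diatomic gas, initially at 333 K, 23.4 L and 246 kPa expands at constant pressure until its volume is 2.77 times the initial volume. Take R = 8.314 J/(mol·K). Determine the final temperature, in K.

Isobaric: P stays 246 kPa; V/T = const ⇒ T₂ = 922 K, V₂ = 64.8 L.

922 K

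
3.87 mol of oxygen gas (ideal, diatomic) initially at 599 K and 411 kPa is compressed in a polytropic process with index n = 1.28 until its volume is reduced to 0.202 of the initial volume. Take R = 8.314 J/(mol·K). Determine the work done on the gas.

V₁ = nRT₁/P₁ = 3.87×8.314×599/411 = 46.9 L.
Polytropic n=1.28: T₂ = T₁(V₁/V₂)^(n−1) = 599×(4.95)^0.28 = 937 K; P₂ = P₁(V₁/V₂)^n = 3180 kPa.
W = (P₁V₁−P₂V₂)/(n−1) = (411×46.9−3180×9.47)/0.28 = -38900 J.
Work done on the gas = −W_by = 38900 J.

38900 J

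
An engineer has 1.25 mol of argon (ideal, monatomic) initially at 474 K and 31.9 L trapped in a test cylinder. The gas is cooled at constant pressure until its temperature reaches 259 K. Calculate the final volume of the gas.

P₁ = nRT₁/V₁ = 1.25×8.314×474/31.9 = 154 kPa.
Isobaric: P stays 154 kPa; V/T = const ⇒ T₂ = 259 K, V₂ = 17.4 L.

17.4 L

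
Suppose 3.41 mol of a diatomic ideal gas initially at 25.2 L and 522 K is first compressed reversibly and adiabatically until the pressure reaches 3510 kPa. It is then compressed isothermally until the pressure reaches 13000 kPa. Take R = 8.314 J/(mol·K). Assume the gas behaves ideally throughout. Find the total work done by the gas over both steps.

P₁ = nRT₁/V₁ = 3.41×8.314×522/25.2 = 587 kPa.
Step 1 — Adiabatic: T₂/T₁ = (P₂/P₁)^((γ−1)/γ) ⇒ T₂ = 522×(5.98)^0.286 = 870 K; V₂ = 7.03 L.
ΔU = nCvΔT = 3.41×20.8×(870−522) = 24700 J.
Q = 0 for an adiabatic process, so W = −ΔU = -24700 J.
State after step 1: P = 3510 kPa, V = 7.03 L, T = 870 K.
Step 2 — Isothermal: T stays 870 K; PV = const ⇒ V₂ = 1.90 L, P₂ = 13000 kPa.
ΔU = 0 (ideal gas, T constant).
W = nRT ln(V₂/V₁) = 3.41×8.314×870×ln(0.270) = -32300 J.
Q = ΔU + W = -32300 J.
Net over both steps: W = -57000 J, Q = -32300 J, ΔU = 24700 J.

-57000 J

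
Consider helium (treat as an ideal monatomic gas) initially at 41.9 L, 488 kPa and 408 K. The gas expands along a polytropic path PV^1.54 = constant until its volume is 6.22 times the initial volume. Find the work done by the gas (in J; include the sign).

n = P₁V₁/(RT₁) = 488×41.9/(8.314×408) = 6.03 mol.
Polytropic n=1.54: T₂ = T₁(V₁/V₂)^(n−1) = 408×(0.161)^0.54 = 152 K; P₂ = P₁(V₁/V₂)^n = 29.2 kPa.
W = (P₁V₁−P₂V₂)/(n−1) = (488×41.9−29.2×261)/0.54 = 23800 J.

23800 J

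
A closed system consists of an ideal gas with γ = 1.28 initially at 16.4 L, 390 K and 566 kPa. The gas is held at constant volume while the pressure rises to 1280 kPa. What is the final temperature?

Isochoric: V stays 16.4 L; P/T = const ⇒ T₂ = 882 K, P₂ = 1280 kPa.

882 K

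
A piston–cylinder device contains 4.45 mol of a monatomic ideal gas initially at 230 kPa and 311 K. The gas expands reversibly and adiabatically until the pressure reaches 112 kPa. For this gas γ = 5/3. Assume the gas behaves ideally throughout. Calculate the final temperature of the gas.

233 K

V₁ = nRT₁/P₁ = 4.45×8.314×311/230 = 50.0 L.
Adiabatic: T₂/T₁ = (P₂/P₁)^((γ−1)/γ) ⇒ T₂ = 311×(0.487)^0.400 = 233 K; V₂ = 77.0 L.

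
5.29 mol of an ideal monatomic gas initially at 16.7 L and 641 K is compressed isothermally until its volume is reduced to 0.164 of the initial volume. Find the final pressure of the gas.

P₁ = nRT₁/V₁ = 5.29×8.314×641/16.7 = 1690 kPa.
Isothermal: T stays 641 K; PV = const ⇒ V₂ = 2.74 L, P₂ = 10300 kPa.

10300 kPa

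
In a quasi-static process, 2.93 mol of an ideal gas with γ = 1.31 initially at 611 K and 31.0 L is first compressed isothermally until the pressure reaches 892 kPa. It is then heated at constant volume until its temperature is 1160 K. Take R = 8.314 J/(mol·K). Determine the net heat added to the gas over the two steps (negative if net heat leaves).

33900 J

P₁ = nRT₁/V₁ = 2.93×8.314×611/31.0 = 480 kPa.
Step 1 — Isothermal: T stays 611 K; PV = const ⇒ V₂ = 16.7 L, P₂ = 892 kPa.
ΔU = 0 (ideal gas, T constant).
W = nRT ln(V₂/V₁) = 2.93×8.314×611×ln(0.538) = -9220 J.
Q = ΔU + W = -9220 J.
State after step 1: P = 892 kPa, V = 16.7 L, T = 611 K.
Step 2 — Isochoric: V stays 16.7 L; P/T = const ⇒ T₂ = 1160 K, P₂ = 1690 kPa.
W = 0 (no volume change).
ΔU = nCvΔT = 2.93×26.8×(1160−611) = 43100 J.
Q = ΔU = 43100 J.
Net over both steps: W = -9220 J, Q = 33900 J, ΔU = 43100 J.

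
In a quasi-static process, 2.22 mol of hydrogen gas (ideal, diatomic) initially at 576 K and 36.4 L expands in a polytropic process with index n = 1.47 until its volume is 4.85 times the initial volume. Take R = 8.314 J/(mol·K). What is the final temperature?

P₁ = nRT₁/V₁ = 2.22×8.314×576/36.4 = 292 kPa.
Polytropic n=1.47: T₂ = T₁(V₁/V₂)^(n−1) = 576×(0.206)^0.47 = 274 K; P₂ = P₁(V₁/V₂)^n = 28.7 kPa.

274 K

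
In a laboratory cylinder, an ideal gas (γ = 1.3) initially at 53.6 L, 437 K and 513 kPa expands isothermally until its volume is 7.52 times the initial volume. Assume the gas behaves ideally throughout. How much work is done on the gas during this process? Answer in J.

n = P₁V₁/(RT₁) = 513×53.6/(8.314×437) = 7.57 mol.
Isothermal: T stays 437 K; PV = const ⇒ V₂ = 403 L, P₂ = 68.2 kPa.
W = nRT ln(V₂/V₁) = 7.57×8.314×437×ln(7.52) = 55500 J.
Work done on the gas = −W_by = -55500 J.

-55500 J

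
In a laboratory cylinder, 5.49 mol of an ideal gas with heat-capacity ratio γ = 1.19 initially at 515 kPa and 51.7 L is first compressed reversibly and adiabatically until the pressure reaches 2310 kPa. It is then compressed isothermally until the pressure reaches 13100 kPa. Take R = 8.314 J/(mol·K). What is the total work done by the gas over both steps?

-96700 J

T₁ = P₁V₁/(nR) = 515×51.7/(5.49×8.314) = 583 K.
Step 1 — Adiabatic: T₂/T₁ = (P₂/P₁)^((γ−1)/γ) ⇒ T₂ = 583×(4.49)^0.160 = 741 K; V₂ = 14.6 L.
ΔU = nCvΔT = 5.49×43.8×(741−583) = 37900 J.
Q = 0 for an adiabatic process, so W = −ΔU = -37900 J.
State after step 1: P = 2310 kPa, V = 14.6 L, T = 741 K.
Step 2 — Isothermal: T stays 741 K; PV = const ⇒ V₂ = 2.58 L, P₂ = 13100 kPa.
ΔU = 0 (ideal gas, T constant).
W = nRT ln(V₂/V₁) = 5.49×8.314×741×ln(0.176) = -58700 J.
Q = ΔU + W = -58700 J.
Net over both steps: W = -96700 J, Q = -58700 J, ΔU = 37900 J.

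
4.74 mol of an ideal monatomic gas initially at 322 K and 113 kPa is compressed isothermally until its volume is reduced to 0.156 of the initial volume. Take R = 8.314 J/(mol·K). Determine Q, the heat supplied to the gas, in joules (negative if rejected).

-23600 J

V₁ = nRT₁/P₁ = 4.74×8.314×322/113 = 112 L.
Isothermal: T stays 322 K; PV = const ⇒ V₂ = 17.5 L, P₂ = 724 kPa.
ΔU = 0 (ideal gas, T constant).
W = nRT ln(V₂/V₁) = 4.74×8.314×322×ln(0.156) = -23600 J.
Q = ΔU + W = -23600 J.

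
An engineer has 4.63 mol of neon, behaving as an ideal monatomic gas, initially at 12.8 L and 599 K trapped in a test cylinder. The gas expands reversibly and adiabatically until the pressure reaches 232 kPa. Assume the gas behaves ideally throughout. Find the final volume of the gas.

43.8 L

P₁ = nRT₁/V₁ = 4.63×8.314×599/12.8 = 1800 kPa.
Adiabatic: T₂/T₁ = (P₂/P₁)^((γ−1)/γ) ⇒ T₂ = 599×(0.129)^0.400 = 264 K; V₂ = 43.8 L.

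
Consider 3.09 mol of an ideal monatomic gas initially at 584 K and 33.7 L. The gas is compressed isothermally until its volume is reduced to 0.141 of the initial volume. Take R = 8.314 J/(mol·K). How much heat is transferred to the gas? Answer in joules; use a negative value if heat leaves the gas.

P₁ = nRT₁/V₁ = 3.09×8.314×584/33.7 = 445 kPa.
Isothermal: T stays 584 K; PV = const ⇒ V₂ = 4.75 L, P₂ = 3160 kPa.
ΔU = 0 (ideal gas, T constant).
W = nRT ln(V₂/V₁) = 3.09×8.314×584×ln(0.141) = -29400 J.
Q = ΔU + W = -29400 J.

-29400 J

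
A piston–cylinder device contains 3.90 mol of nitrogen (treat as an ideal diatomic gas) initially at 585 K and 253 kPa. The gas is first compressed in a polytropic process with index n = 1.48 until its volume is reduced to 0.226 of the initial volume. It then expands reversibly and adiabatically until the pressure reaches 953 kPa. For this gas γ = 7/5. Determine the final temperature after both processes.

V₁ = nRT₁/P₁ = 3.90×8.314×585/253 = 75.0 L.
Step 1 — Polytropic n=1.48: T₂ = T₁(V₁/V₂)^(n−1) = 585×(4.42)^0.48 = 1190 K; P₂ = P₁(V₁/V₂)^n = 2290 kPa.
W = (P₁V₁−P₂V₂)/(n−1) = (253×75.0−2290×16.9)/0.48 = -41200 J.
ΔU = nCvΔT = 3.90×20.8×(1190−585) = 49400 J.
Q = ΔU + W = 8230 J.
State after step 1: P = 2290 kPa, V = 16.9 L, T = 1190 K.
Step 2 — Adiabatic: T₂/T₁ = (P₂/P₁)^((γ−1)/γ) ⇒ T₂ = 1190×(0.417)^0.286 = 930 K; V₂ = 31.7 L.
ΔU = nCvΔT = 3.90×20.8×(930−1190) = -21400 J.
Q = 0 for an adiabatic process, so W = −ΔU = 21400 J.
Net over both steps: W = -19800 J, Q = 8230 J, ΔU = 28000 J.

930 K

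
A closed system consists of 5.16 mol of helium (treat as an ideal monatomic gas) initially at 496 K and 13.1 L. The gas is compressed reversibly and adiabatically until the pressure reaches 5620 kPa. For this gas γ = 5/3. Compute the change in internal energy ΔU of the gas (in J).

20500 J

P₁ = nRT₁/V₁ = 5.16×8.314×496/13.1 = 1620 kPa.
Adiabatic: T₂/T₁ = (P₂/P₁)^((γ−1)/γ) ⇒ T₂ = 496×(3.46)^0.400 = 815 K; V₂ = 6.22 L.
For an ideal gas ΔU = nCvΔT with Cv = (3/2)R = 12.5 J/(mol·K).
ΔU = 5.16×12.5×(815−496) = 20500 J.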